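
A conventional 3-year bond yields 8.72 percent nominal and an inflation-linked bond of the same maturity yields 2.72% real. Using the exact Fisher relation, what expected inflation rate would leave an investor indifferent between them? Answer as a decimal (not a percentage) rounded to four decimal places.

(1 + π) = (1 + i)/(1 + r) = 1.08720 / 1.02720 = 1.058411
Break-even inflation = 1.058411 − 1 → 0.0584.

0.0584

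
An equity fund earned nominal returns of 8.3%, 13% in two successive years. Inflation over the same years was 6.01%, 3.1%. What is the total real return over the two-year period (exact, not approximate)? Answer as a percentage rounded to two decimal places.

11.97%

Nominal growth factor = 1.0830 × 1.1300 = 1.223790
Price-level growth factor = 1.0601 × 1.0310 = 1.092963
Real growth factor = 1.223790 / 1.092963 = 1.119699
Total real return = 1.119699 − 1 → 11.97%.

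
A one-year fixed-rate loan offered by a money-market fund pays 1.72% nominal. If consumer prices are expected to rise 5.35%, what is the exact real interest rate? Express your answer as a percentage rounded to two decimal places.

-3.45%

1 + r = 1.01720 / 1.05350 = 0.965543
r = 0.965543 − 1 = -3.4457%, i.e. -3.45%.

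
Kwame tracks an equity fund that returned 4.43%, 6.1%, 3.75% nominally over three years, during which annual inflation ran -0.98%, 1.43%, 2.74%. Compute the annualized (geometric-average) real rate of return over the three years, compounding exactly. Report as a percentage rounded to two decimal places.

Nominal growth factor = 1.0443 × 1.0610 × 1.0375 = 1.14955239
Price-level growth factor = 0.9902 × 1.0143 × 1.0274 = 1.03187932
Real growth factor = 1.14955239 / 1.03187932 = 1.11403762
Annualized real rate = 1.11403762^(1/3) − 1 = 3.6653% → 3.67%.

3.67%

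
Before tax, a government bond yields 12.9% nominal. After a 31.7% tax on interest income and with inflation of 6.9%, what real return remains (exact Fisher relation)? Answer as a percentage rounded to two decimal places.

After-tax nominal return = 12.9% × (1 − 0.317) = 8.8107%.
1 + r = 1.088107 / 1.06900 = 1.017874
After-tax real rate = 1.017874 − 1 → 1.79%.

1.79%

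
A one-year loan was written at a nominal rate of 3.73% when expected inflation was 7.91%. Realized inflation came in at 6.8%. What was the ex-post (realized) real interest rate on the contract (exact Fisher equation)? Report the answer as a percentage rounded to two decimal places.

-2.87%

Ex-post: (1 + 0.0373)/(1 + 0.0680) − 1 = -2.8745%
So the realized real rate is -2.87%.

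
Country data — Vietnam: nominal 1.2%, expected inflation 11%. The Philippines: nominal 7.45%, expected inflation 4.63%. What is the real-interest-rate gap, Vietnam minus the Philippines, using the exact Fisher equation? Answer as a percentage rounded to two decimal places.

-11.52%

Vietnam: (1 + 0.0120)/(1 + 0.1100) − 1 = -8.8288%
The Philippines: (1 + 0.0745)/(1 + 0.0463) − 1 = 2.6952%
Differential = -8.8288% − 2.6952% = -11.5240% → -11.52%.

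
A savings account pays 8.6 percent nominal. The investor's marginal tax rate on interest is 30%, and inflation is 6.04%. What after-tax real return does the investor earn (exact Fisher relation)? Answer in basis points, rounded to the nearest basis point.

After-tax nominal return = 8.6% × (1 − 0.3) = 6.0200%.
1 + r = 1.06020 / 1.06040 = 0.999811
After-tax real rate = 0.999811 − 1 → -2 basis points.

-2 basis points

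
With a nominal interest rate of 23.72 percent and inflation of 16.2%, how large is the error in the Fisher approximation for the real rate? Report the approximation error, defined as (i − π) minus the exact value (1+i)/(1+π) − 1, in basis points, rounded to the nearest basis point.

105 basis points

Approximate: r ≈ 23.720% − 16.200% = 7.5200%
Exact: (1 + 0.2372)/(1 + 0.1620) − 1 = 6.4716%
Error = 7.5200% − 6.4716% = 1.0484% → 105 basis points.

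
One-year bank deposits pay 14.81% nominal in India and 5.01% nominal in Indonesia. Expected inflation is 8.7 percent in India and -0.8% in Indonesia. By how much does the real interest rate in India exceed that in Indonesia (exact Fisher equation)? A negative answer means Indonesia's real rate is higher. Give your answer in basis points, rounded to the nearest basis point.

-24 basis points

India: (1 + 0.1481)/(1 + 0.0870) − 1 = 5.6210%
Indonesia: (1 + 0.0501)/(1 − 0.0080) − 1 = 5.8569%
Differential = 5.6210% − 5.8569% = -0.2359% → -24 basis points.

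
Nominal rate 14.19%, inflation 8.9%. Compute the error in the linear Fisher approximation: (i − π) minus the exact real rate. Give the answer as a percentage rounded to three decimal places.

Approximate: r ≈ 14.190% − 8.900% = 5.2900%
Exact: (1 + 0.1419)/(1 + 0.0890) − 1 = 4.8577%
Error = 5.2900% − 4.8577% = 0.4323% → 0.432%.

0.432%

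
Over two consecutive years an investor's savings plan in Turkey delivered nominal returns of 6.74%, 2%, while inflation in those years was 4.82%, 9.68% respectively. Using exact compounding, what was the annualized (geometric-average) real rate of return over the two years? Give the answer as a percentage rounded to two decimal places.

Nominal growth factor = 1.0674 × 1.0200 = 1.08874800
Price-level growth factor = 1.0482 × 1.0968 = 1.14966576
Real growth factor = 1.08874800 / 1.14966576 = 0.94701263
Annualized real rate = 0.94701263^(1/2) − 1 = -2.6854% → -2.69%.

-2.69%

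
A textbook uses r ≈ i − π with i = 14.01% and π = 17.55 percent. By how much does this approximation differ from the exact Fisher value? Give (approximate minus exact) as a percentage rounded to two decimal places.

Approximate: r ≈ 14.010% − 17.550% = -3.5400%
Exact: (1 + 0.1401)/(1 + 0.1755) − 1 = -3.0115%
Error = -3.5400% − (-3.0115%) = -0.5285% → -0.53%.

-0.53%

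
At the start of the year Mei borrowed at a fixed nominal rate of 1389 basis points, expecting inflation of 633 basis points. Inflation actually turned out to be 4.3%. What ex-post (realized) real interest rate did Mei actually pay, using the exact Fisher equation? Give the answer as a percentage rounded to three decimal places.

Ex-post: (1 + 0.1389)/(1 + 0.0430) − 1 = 9.1946%
So the realized real rate is 9.195%.

9.195%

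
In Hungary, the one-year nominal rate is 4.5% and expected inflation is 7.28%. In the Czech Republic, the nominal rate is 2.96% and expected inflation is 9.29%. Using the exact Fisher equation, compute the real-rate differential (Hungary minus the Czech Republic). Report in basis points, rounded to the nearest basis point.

Hungary: (1 + 0.0450)/(1 + 0.0728) − 1 = -2.5913%
The Czech Republic: (1 + 0.0296)/(1 + 0.0929) − 1 = -5.7919%
Differential = -2.5913% − (-5.7919%) = 3.2006% → 320 basis points.

320 basis points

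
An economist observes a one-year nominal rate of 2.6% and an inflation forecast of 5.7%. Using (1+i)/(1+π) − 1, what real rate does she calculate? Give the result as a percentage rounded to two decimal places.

-2.93%

By the Fisher equation, 1 + r = (1 + i)/(1 + π).
1 + r = 1.02600 / 1.05700 = 0.970672
r = 0.970672 − 1 = -2.9328%, i.e. -2.93%.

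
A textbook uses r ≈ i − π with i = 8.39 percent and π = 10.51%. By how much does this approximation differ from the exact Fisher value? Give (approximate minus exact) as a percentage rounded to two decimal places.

Approximate: r ≈ 8.390% − 10.510% = -2.1200%
Exact: (1 + 0.0839)/(1 + 0.1051) − 1 = -1.9184%
Error = -2.1200% − (-1.9184%) = -0.2016% → -0.20%.

-0.20%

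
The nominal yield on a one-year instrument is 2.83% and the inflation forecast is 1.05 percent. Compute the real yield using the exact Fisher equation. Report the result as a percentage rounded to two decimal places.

1.76%

1 + r = 1.02830 / 1.01050 = 1.017615
r = 1.017615 − 1 = 1.7615%, i.e. 1.76%.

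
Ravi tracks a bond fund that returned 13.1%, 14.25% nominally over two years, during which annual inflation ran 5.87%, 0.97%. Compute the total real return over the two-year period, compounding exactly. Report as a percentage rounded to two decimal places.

Compound the nominal returns: 1.1310 × 1.1425 = 1.292168.
Compound inflation: 1.0587 × 1.0097 = 1.068969.
Deflate: 1.292168 / 1.068969 = 1.208797.
Total real return = 1.208797 − 1 → 20.88%.

20.88%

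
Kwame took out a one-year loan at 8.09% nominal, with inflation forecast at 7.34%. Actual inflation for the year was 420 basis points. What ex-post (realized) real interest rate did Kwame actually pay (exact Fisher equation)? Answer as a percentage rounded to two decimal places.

3.73%

Ex-post: (1 + 0.0809)/(1 + 0.0420) − 1 = 3.7332%
So the realized real rate is 3.73%.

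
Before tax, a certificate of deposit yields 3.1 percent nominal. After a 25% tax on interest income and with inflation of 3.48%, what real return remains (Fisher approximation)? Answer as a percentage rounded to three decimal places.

After-tax nominal return = 3.1% × (1 − 0.25) = 2.3250%.
r ≈ 2.3250% − 3.48% → -1.155%.

-1.155%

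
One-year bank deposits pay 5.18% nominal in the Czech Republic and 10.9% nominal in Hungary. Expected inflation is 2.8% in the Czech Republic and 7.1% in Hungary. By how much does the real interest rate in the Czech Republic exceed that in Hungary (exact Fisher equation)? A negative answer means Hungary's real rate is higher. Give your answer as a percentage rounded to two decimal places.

The Czech Republic: (1 + 0.0518)/(1 + 0.0280) − 1 = 2.3152%
Hungary: (1 + 0.1090)/(1 + 0.0710) − 1 = 3.5481%
Differential = 2.3152% − 3.5481% = -1.2329% → -1.23%.

-1.23%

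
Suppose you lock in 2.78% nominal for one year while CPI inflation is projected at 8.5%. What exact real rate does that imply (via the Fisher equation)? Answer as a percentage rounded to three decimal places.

-5.272%

By the Fisher equation, 1 + r = (1 + i)/(1 + π).
1 + r = 1.02780 / 1.08500 = 0.947281
r = 0.947281 − 1 = -5.2719%, i.e. -5.272%.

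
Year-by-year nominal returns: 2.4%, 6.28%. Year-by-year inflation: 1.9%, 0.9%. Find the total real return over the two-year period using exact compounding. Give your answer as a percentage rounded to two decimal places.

5.85%

Nominal growth factor = 1.0240 × 1.0628 = 1.088307
Price-level growth factor = 1.0190 × 1.0090 = 1.028171
Real growth factor = 1.088307 / 1.028171 = 1.058489
Total real return = 1.058489 − 1 → 5.85%.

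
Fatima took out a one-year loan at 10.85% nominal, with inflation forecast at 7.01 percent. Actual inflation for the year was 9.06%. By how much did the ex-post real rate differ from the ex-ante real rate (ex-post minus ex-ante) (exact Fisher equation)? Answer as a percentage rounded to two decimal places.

Ex-ante: (1 + 0.1085)/(1 + 0.0701) − 1 = 3.5884%
Ex-post: (1 + 0.1085)/(1 + 0.0906) − 1 = 1.6413%
Difference (ex-post − ex-ante) = -1.9472% → -1.95%.

-1.95%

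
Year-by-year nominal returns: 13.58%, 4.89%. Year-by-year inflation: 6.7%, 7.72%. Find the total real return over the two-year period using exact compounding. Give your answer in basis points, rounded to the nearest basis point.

365 basis points

Nominal growth factor = 1.1358 × 1.0489 = 1.191341
Price-level growth factor = 1.0670 × 1.0772 = 1.149372
Real growth factor = 1.191341 / 1.149372 = 1.036514
Total real return = 1.036514 − 1 → 365 basis points.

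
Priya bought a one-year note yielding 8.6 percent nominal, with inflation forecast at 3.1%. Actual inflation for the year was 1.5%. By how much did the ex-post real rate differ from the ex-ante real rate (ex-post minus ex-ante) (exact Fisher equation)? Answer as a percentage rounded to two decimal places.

Ex-ante: (1 + 0.0860)/(1 + 0.0310) − 1 = 5.3346%
Ex-post: (1 + 0.0860)/(1 + 0.0150) − 1 = 6.9951%
Difference (ex-post − ex-ante) = 1.6604% → 1.66%.

1.66%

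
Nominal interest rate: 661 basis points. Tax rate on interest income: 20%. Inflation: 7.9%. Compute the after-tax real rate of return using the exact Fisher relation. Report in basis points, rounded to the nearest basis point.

After-tax nominal return = 6.61% × (1 − 0.2) = 5.2880%.
1 + r = 1.05288 / 1.07900 = 0.975792
After-tax real rate = 0.975792 − 1 → -242 basis points.

-242 basis points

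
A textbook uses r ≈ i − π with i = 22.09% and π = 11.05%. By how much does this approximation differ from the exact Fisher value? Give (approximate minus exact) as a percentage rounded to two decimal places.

Approximate: r ≈ 22.090% − 11.050% = 11.0400%
Exact: (1 + 0.2209)/(1 + 0.1105) − 1 = 9.9415%
Error = 11.0400% − 9.9415% = 1.0985% → 1.10%.

1.10%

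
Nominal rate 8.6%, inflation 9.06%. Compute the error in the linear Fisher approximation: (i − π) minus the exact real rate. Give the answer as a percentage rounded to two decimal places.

Approximate: r ≈ 8.600% − 9.060% = -0.4600%
Exact: (1 + 0.0860)/(1 + 0.0906) − 1 = -0.4218%
Error = -0.4600% − (-0.4218%) = -0.0382% → -0.04%.

-0.04%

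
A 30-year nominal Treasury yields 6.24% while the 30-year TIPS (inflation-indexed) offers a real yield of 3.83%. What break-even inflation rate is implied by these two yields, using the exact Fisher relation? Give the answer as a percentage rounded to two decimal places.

(1 + π) = (1 + i)/(1 + r) = 1.06240 / 1.03830 = 1.023211
Break-even inflation = 1.023211 − 1 → 2.32%.

2.32%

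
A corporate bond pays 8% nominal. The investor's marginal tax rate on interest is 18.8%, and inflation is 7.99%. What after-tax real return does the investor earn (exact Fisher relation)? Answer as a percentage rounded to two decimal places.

After-tax nominal return = 8% × (1 − 0.188) = 6.4960%.
1 + r = 1.06496 / 1.07990 = 0.986165
After-tax real rate = 0.986165 − 1 → -1.38%.

-1.38%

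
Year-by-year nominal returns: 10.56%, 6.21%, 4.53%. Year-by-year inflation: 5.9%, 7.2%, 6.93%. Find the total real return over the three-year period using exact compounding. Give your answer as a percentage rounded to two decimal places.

1.11%

Compound the nominal returns: 1.1056 × 1.0621 × 1.0453 = 1.227452.
Compound inflation: 1.0590 × 1.0720 × 1.0693 = 1.213921.
Deflate: 1.227452 / 1.213921 = 1.011146.
Total real return = 1.011146 − 1 → 1.11%.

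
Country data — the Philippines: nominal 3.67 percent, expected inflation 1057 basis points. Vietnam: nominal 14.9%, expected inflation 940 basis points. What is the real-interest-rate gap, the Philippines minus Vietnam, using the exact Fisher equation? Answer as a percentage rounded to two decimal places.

-11.27%

The Philippines: (1 + 0.0367)/(1 + 0.1057) − 1 = -6.2404%
Vietnam: (1 + 0.1490)/(1 + 0.0940) − 1 = 5.0274%
Differential = -6.2404% − 5.0274% = -11.2678% → -11.27%.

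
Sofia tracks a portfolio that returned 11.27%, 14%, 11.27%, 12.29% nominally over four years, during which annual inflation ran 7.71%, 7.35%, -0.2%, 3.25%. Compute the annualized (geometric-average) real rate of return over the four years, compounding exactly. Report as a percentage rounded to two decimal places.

Nominal growth factor = 1.1127 × 1.1400 × 1.1127 × 1.1229 = 1.58490089
Price-level growth factor = 1.0771 × 1.0735 × 0.9980 × 1.0325 = 1.19145783
Real growth factor = 1.58490089 / 1.19145783 = 1.33021988
Annualized real rate = 1.33021988^(1/4) − 1 = 7.3942% → 7.39%.

7.39%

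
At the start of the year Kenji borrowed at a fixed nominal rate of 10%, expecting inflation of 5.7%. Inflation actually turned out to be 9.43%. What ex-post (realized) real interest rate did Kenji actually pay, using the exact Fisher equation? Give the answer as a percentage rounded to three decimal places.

0.521%

Ex-post: (1 + 0.1000)/(1 + 0.0943) − 1 = 0.5209%
So the realized real rate is 0.521%.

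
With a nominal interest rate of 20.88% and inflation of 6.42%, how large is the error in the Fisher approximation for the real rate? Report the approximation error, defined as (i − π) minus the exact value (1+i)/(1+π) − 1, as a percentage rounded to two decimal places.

Approximate: r ≈ 20.880% − 6.420% = 14.4600%
Exact: (1 + 0.2088)/(1 + 0.0642) − 1 = 13.5877%
Error = 14.4600% − 13.5877% = 0.8723% → 0.87%.

0.87%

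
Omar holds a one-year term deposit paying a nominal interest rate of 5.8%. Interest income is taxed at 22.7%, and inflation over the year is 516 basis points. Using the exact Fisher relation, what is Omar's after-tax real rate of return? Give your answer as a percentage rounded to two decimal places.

After-tax nominal return = 5.8% × (1 − 0.227) = 4.4834%.
1 + r = 1.044834 / 1.05160 = 0.993566
After-tax real rate = 0.993566 − 1 → -0.64%.

-0.64%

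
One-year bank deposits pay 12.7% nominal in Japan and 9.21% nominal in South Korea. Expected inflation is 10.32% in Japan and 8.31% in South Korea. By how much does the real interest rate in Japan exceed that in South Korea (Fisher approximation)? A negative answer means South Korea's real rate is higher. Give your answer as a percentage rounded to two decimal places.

1.48%

Japan: 12.7% − 10.32% = 2.380%
South Korea: 9.21% − 8.31% = 0.900%
Differential = 1.480% → 1.48%.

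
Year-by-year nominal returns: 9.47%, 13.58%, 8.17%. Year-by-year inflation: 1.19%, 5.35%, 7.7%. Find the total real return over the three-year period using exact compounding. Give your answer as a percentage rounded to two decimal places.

Compound the nominal returns: 1.0947 × 1.1358 × 1.0817 = 1.344943.
Compound inflation: 1.0119 × 1.0535 × 1.0770 = 1.148121.
Deflate: 1.344943 / 1.148121 = 1.171429.
Total real return = 1.171429 − 1 → 17.14%.

17.14%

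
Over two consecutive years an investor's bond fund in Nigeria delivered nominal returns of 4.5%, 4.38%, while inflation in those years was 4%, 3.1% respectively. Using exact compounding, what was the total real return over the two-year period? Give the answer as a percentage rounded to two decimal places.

Nominal growth factor = 1.0450 × 1.0438 = 1.090771
Price-level growth factor = 1.0400 × 1.0310 = 1.072240
Real growth factor = 1.090771 / 1.072240 = 1.017283
Total real return = 1.017283 − 1 → 1.73%.

1.73%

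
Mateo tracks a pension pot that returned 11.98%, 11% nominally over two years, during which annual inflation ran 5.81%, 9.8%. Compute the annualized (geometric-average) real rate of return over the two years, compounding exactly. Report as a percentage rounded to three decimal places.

Compound the nominal returns: 1.1198 × 1.1100 = 1.24297800.
Compound inflation: 1.0581 × 1.0980 = 1.16179380.
Deflate: 1.24297800 / 1.16179380 = 1.06987832.
Annualized real rate = 1.06987832^(1/2) − 1 = 3.4349% → 3.435%.

3.435%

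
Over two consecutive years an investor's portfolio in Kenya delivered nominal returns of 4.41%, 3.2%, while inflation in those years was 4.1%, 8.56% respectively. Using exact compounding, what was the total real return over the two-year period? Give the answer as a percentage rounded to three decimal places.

Compound the nominal returns: 1.0441 × 1.0320 = 1.077511.
Compound inflation: 1.0410 × 1.0856 = 1.130110.
Deflate: 1.077511 / 1.130110 = 0.953457.
Total real return = 0.953457 − 1 → -4.654%.

-4.654%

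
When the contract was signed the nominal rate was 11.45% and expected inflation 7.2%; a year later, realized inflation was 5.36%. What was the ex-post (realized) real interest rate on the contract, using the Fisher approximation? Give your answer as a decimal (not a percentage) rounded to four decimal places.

Ex-post: 11.45% − 5.36% = 6.090%
So the realized real rate is 0.0609.

0.0609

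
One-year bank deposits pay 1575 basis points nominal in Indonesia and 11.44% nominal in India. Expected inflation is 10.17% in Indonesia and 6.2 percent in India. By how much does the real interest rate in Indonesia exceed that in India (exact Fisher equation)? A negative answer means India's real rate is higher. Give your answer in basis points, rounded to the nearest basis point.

13 basis points

Indonesia: (1 + 0.1575)/(1 + 0.1017) − 1 = 5.0649%
India: (1 + 0.1144)/(1 + 0.0620) − 1 = 4.9341%
Differential = 5.0649% − 4.9341% = 0.1308% → 13 basis points.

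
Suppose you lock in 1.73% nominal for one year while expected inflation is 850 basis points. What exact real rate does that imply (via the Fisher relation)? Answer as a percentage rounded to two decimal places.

-6.24%

1 + r = 1.01730 / 1.08500 = 0.937604
r = 0.937604 − 1 = -6.2396%, i.e. -6.24%.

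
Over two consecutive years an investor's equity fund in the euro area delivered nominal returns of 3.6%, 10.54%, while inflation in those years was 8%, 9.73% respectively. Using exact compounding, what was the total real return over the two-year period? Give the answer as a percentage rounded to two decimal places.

-3.37%

Compound the nominal returns: 1.0360 × 1.1054 = 1.145194.
Compound inflation: 1.0800 × 1.0973 = 1.185084.
Deflate: 1.145194 / 1.185084 = 0.966340.
Total real return = 0.966340 − 1 → -3.37%.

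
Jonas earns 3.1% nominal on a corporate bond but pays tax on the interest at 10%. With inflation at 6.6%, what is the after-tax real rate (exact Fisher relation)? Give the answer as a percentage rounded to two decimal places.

-3.57%

After-tax nominal return = 3.1% × (1 − 0.1) = 2.7900%.
1 + r = 1.02790 / 1.06600 = 0.964259
After-tax real rate = 0.964259 − 1 → -3.57%.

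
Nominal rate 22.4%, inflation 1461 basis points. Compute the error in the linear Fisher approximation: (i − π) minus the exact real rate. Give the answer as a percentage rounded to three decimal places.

0.993%

Approximate: r ≈ 22.400% − 14.610% = 7.7900%
Exact: (1 + 0.2240)/(1 + 0.1461) − 1 = 6.7970%
Error = 7.7900% − 6.7970% = 0.9930% → 0.993%.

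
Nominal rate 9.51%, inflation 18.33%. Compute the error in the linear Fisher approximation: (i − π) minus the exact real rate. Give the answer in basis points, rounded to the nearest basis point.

Approximate: r ≈ 9.510% − 18.330% = -8.8200%
Exact: (1 + 0.0951)/(1 + 0.1833) − 1 = -7.4537%
Error = -8.8200% − (-7.4537%) = -1.3663% → -137 basis points.

-137 basis points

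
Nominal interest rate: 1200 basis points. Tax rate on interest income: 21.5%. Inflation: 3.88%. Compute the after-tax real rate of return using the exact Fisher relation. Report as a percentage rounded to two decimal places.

5.33%

After-tax nominal return = 12% × (1 − 0.215) = 9.4200%.
1 + r = 1.09420 / 1.03880 = 1.053331
After-tax real rate = 1.053331 − 1 → 5.33%.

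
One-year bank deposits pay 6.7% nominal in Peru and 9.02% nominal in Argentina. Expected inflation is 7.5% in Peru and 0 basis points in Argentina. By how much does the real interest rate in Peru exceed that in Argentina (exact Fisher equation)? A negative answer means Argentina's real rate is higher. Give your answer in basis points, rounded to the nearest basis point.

-976 basis points

Peru: (1 + 0.0670)/(1 + 0.0750) − 1 = -0.7442%
Argentina: (1 + 0.0902)/(1 + 0.0000) − 1 = 9.0200%
Differential = -0.7442% − 9.0200% = -9.7642% → -976 basis points.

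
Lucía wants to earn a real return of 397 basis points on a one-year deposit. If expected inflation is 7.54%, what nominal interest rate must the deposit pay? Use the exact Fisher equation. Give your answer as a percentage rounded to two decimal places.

11.81%

(1 + i) = (1 + r)(1 + π) = 1.03970 × 1.07540 = 1.11809338
i = 1.11809338 − 1, so the required nominal rate is 11.81%.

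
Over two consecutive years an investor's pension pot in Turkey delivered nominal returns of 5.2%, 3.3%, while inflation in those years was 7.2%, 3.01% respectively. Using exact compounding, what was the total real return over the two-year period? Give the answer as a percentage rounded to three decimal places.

-1.589%

Nominal growth factor = 1.0520 × 1.0330 = 1.086716
Price-level growth factor = 1.0720 × 1.0301 = 1.104267
Real growth factor = 1.086716 / 1.104267 = 0.984106
Total real return = 0.984106 − 1 → -1.589%.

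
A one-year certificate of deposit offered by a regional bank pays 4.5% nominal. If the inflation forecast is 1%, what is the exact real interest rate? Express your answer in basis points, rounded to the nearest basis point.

347 basis points

By the Fisher relation, 1 + r = (1 + i)/(1 + π).
1 + r = 1.04500 / 1.01000 = 1.034653
r = 1.034653 − 1 = 3.4653%, i.e. 347 basis points.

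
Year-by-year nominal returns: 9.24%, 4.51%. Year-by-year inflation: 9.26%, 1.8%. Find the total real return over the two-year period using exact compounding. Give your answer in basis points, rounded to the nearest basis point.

264 basis points

Compound the nominal returns: 1.0924 × 1.0451 = 1.141667.
Compound inflation: 1.0926 × 1.0180 = 1.112267.
Deflate: 1.141667 / 1.112267 = 1.026433.
Total real return = 1.026433 − 1 → 264 basis points.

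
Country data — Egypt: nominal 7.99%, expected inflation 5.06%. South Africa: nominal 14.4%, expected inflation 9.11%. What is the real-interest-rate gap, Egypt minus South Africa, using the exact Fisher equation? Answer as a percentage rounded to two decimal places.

Egypt: (1 + 0.0799)/(1 + 0.0506) − 1 = 2.7889%
South Africa: (1 + 0.1440)/(1 + 0.0911) − 1 = 4.8483%
Differential = 2.7889% − 4.8483% = -2.0594% → -2.06%.

-2.06%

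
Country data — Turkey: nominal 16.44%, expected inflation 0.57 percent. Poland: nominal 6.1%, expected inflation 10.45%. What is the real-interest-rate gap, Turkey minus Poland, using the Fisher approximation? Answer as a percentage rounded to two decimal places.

20.22%

Turkey: 16.44% − 0.57% = 15.870%
Poland: 6.1% − 10.45% = -4.350%
Differential = 20.220% → 20.22%.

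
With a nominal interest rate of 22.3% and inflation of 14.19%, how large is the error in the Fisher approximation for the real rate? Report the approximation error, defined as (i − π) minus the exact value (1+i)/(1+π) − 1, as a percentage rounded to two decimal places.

1.01%

Approximate: r ≈ 22.300% − 14.190% = 8.1100%
Exact: (1 + 0.2230)/(1 + 0.1419) − 1 = 7.1022%
Error = 8.1100% − 7.1022% = 1.0078% → 1.01%.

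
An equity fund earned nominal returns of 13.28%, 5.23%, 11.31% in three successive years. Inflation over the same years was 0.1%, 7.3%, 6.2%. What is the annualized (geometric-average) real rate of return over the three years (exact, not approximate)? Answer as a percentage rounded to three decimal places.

Compound the nominal returns: 1.1328 × 1.0523 × 1.1131 = 1.32686578.
Compound inflation: 1.0010 × 1.0730 × 1.0620 = 1.14066553.
Deflate: 1.32686578 / 1.14066553 = 1.16323826.
Annualized real rate = 1.16323826^(1/3) − 1 = 5.1694% → 5.169%.

5.169%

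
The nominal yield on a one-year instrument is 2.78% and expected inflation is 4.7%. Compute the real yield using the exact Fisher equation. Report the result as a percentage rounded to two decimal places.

-1.83%

1 + r = 1.02780 / 1.04700 = 0.981662
r = 0.981662 − 1 = -1.8338%, i.e. -1.83%.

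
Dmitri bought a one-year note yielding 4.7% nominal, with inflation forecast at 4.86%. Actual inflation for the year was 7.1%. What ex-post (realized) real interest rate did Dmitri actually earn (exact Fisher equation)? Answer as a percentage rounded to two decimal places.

Ex-post: (1 + 0.0470)/(1 + 0.0710) − 1 = -2.2409%
So the realized real rate is -2.24%.

-2.24%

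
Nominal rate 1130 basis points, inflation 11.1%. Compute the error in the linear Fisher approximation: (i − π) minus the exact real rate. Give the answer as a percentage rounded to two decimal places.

Approximate: r ≈ 11.300% − 11.100% = 0.2000%
Exact: (1 + 0.1130)/(1 + 0.1110) − 1 = 0.1800%
Error = 0.2000% − 0.1800% = 0.0200% → 0.02%.

0.02%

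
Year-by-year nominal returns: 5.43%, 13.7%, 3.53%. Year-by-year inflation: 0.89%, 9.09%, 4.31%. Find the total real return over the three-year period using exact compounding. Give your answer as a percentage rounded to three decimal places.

8.102%

Compound the nominal returns: 1.0543 × 1.1370 × 1.0353 = 1.2410546.
Compound inflation: 1.0089 × 1.0909 × 1.0431 = 1.1480453.
Deflate: 1.2410546 / 1.1480453 = 1.0810154.
Total real return = 1.0810154 − 1 → 8.102%.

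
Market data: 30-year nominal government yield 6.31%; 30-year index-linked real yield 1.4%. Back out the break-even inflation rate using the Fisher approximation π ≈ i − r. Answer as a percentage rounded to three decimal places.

π ≈ i − r = 6.31% − 1.4% → 4.910%.

4.910%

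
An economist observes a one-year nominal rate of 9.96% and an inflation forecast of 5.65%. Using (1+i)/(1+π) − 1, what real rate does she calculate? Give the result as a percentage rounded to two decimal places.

By the Fisher relation, 1 + r = (1 + i)/(1 + π).
1 + r = 1.09960 / 1.05650 = 1.040795
r = 1.040795 − 1 = 4.0795%, i.e. 4.08%.

4.08%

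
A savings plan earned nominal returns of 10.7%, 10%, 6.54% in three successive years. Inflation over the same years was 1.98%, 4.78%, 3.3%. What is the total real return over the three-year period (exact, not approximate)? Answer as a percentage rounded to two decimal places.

Compound the nominal returns: 1.1070 × 1.1000 × 1.0654 = 1.297338.
Compound inflation: 1.0198 × 1.0478 × 1.0330 = 1.103808.
Deflate: 1.297338 / 1.103808 = 1.175329.
Total real return = 1.175329 − 1 → 17.53%.

17.53%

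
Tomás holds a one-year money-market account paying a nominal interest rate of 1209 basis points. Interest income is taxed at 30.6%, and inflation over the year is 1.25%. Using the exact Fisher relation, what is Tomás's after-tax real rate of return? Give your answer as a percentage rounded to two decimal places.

After-tax nominal return = 12.09% × (1 − 0.306) = 8.39046%.
1 + r = 1.0839046 / 1.01250 = 1.070523
After-tax real rate = 1.070523 − 1 → 7.05%.

7.05%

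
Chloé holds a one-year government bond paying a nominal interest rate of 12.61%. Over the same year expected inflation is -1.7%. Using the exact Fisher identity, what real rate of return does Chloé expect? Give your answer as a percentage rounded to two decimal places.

1 + r = 1.12610 / 0.98300 = 1.145575
r = 1.145575 − 1 = 14.5575%, i.e. 14.56%.

14.56%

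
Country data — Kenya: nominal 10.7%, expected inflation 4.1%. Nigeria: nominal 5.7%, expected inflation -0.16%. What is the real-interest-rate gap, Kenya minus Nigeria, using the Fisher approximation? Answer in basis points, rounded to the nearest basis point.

74 basis points

Kenya: 10.7% − 4.1% = 6.600%
Nigeria: 5.7% − (-0.16%) = 5.860%
Differential = 0.740% → 74 basis points.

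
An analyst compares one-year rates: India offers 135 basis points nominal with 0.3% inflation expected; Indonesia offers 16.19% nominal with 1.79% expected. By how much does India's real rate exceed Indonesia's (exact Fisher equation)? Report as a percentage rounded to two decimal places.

India: (1 + 0.0135)/(1 + 0.0030) − 1 = 1.0469%
Indonesia: (1 + 0.1619)/(1 + 0.0179) − 1 = 14.1468%
Differential = 1.0469% − 14.1468% = -13.0999% → -13.10%.

-13.10%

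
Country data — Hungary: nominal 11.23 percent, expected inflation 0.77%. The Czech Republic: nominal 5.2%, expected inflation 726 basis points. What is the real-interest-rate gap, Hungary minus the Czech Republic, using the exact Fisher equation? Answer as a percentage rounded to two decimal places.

Hungary: (1 + 0.1123)/(1 + 0.0077) − 1 = 10.3801%
The Czech Republic: (1 + 0.0520)/(1 + 0.0726) − 1 = -1.9206%
Differential = 10.3801% − (-1.9206%) = 12.3006% → 12.30%.

12.30%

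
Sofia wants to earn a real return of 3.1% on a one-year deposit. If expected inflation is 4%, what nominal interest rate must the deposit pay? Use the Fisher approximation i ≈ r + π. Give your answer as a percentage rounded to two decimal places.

i ≈ r + π = 3.1% + 4% = 7.10%.

7.10%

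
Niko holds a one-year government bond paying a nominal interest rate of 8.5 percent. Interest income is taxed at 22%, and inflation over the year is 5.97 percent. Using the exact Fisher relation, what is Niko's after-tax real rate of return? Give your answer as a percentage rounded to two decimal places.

After-tax nominal return = 8.5% × (1 − 0.22) = 6.6300%.
1 + r = 1.06630 / 1.05970 = 1.006228
After-tax real rate = 1.006228 − 1 → 0.62%.

0.62%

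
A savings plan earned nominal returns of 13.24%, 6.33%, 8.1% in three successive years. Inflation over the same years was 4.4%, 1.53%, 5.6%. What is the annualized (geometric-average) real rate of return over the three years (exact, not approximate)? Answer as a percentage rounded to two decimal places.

Compound the nominal returns: 1.1324 × 1.0633 × 1.0810 = 1.30161147.
Compound inflation: 1.0440 × 1.0153 × 1.0560 = 1.11933170.
Deflate: 1.30161147 / 1.11933170 = 1.16284697.
Annualized real rate = 1.16284697^(1/3) − 1 = 5.1576% → 5.16%.

5.16%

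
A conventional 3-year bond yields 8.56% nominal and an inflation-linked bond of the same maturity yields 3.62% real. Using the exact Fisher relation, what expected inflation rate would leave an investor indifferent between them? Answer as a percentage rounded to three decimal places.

(1 + π) = (1 + i)/(1 + r) = 1.08560 / 1.03620 = 1.047674
Break-even inflation = 1.047674 − 1 → 4.767%.

4.767%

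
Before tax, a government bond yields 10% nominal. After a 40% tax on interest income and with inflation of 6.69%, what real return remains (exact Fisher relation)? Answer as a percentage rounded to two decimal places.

-0.65%

After-tax nominal return = 10% × (1 − 0.4) = 6.0000%.
1 + r = 1.06000 / 1.06690 = 0.993533
After-tax real rate = 0.993533 − 1 → -0.65%.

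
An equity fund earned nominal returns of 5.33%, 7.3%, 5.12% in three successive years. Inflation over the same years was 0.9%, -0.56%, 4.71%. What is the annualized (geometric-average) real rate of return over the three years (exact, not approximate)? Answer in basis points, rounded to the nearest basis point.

418 basis points

Nominal growth factor = 1.0533 × 1.0730 × 1.0512 = 1.18805667
Price-level growth factor = 1.0090 × 0.9944 × 1.0471 = 1.05060737
Real growth factor = 1.18805667 / 1.05060737 = 1.13082843
Annualized real rate = 1.13082843^(1/3) − 1 = 4.1835% → 418 basis points.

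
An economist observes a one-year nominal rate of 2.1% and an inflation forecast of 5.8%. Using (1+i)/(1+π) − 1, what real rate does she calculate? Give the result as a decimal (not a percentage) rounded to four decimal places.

-0.0350

By the Fisher identity, 1 + r = (1 + i)/(1 + π).
1 + r = 1.02100 / 1.05800 = 0.965028
r = 0.965028 − 1 = -3.4972%, i.e. -0.0350.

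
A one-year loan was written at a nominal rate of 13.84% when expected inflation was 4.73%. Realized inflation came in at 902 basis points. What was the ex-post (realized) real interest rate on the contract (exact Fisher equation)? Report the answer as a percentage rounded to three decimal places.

Ex-post: (1 + 0.1384)/(1 + 0.0902) − 1 = 4.4212%
So the realized real rate is 4.421%.

4.421%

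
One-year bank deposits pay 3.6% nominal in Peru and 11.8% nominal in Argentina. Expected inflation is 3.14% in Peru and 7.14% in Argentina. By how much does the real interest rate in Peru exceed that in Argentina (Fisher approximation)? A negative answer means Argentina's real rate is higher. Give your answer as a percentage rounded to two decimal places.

-4.20%

Peru: 3.6% − 3.14% = 0.460%
Argentina: 11.8% − 7.14% = 4.660%
Differential = -4.200% → -4.20%.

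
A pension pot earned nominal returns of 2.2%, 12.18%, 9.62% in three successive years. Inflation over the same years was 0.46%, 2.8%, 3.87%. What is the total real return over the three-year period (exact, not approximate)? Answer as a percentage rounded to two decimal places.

17.16%

Compound the nominal returns: 1.0220 × 1.1218 × 1.0962 = 1.256771.
Compound inflation: 1.0046 × 1.0280 × 1.0387 = 1.072695.
Deflate: 1.256771 / 1.072695 = 1.171601.
Total real return = 1.171601 − 1 → 17.16%.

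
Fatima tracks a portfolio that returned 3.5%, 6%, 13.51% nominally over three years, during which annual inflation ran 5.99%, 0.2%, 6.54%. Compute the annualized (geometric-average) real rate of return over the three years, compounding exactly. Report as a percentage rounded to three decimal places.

Compound the nominal returns: 1.0350 × 1.0600 × 1.1351 = 1.24531821.
Compound inflation: 1.0599 × 1.0020 × 1.0654 = 1.13147589.
Deflate: 1.24531821 / 1.13147589 = 1.10061400.
Annualized real rate = 1.10061400^(1/3) − 1 = 3.2472% → 3.247%.

3.247%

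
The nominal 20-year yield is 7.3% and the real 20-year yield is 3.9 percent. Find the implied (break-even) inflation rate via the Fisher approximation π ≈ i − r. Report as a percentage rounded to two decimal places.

π ≈ i − r = 7.3% − 3.9% → 3.40%.

3.40%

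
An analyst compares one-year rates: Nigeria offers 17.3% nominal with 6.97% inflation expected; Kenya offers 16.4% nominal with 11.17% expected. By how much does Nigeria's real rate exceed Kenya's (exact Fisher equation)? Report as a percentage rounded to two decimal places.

4.95%

Nigeria: (1 + 0.1730)/(1 + 0.0697) − 1 = 9.6569%
Kenya: (1 + 0.1640)/(1 + 0.1117) − 1 = 4.7045%
Differential = 9.6569% − 4.7045% = 4.9524% → 4.95%.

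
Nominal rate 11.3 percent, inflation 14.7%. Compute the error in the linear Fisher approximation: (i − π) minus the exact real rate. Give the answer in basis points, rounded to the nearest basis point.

Approximate: r ≈ 11.300% − 14.700% = -3.4000%
Exact: (1 + 0.1130)/(1 + 0.1470) − 1 = -2.9643%
Error = -3.4000% − (-2.9643%) = -0.4357% → -44 basis points.

-44 basis points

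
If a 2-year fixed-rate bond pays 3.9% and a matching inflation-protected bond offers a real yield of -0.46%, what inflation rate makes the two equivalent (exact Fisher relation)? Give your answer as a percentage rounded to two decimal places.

4.38%

(1 + π) = (1 + i)/(1 + r) = 1.03900 / 0.99540 = 1.043801
Break-even inflation = 1.043801 − 1 → 4.38%.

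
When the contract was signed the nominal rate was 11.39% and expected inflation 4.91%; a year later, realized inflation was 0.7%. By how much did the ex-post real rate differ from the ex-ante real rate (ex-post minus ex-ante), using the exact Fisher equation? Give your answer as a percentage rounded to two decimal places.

4.44%

Ex-ante: (1 + 0.1139)/(1 + 0.0491) − 1 = 6.1767%
Ex-post: (1 + 0.1139)/(1 + 0.0070) − 1 = 10.6157%
Difference (ex-post − ex-ante) = 4.4390% → 4.44%.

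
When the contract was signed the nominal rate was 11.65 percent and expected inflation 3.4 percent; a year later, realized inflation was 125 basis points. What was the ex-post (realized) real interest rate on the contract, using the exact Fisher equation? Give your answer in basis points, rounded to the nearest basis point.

Ex-post: (1 + 0.1165)/(1 + 0.0125) − 1 = 10.2716%
So the realized real rate is 1027 basis points.

1027 basis points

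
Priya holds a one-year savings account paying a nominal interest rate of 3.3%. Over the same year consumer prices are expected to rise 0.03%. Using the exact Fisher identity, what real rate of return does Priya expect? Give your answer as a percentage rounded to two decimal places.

By the Fisher identity, 1 + r = (1 + i)/(1 + π).
1 + r = 1.03300 / 1.00030 = 1.032690
r = 1.032690 − 1 = 3.2690%, i.e. 3.27%.

3.27%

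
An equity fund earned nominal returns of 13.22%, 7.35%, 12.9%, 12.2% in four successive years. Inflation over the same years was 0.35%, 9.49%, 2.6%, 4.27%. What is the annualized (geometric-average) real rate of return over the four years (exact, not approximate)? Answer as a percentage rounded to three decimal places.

6.980%

Compound the nominal returns: 1.1322 × 1.0735 × 1.1290 × 1.1220 = 1.53961452.
Compound inflation: 1.0035 × 1.0949 × 1.0260 × 1.0427 = 1.17543486.
Deflate: 1.53961452 / 1.17543486 = 1.30982547.
Annualized real rate = 1.30982547^(1/4) − 1 = 6.9802% → 6.980%.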